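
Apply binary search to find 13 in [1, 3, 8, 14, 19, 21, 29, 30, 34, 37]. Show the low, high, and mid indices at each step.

Binary search for 13 in [1, 3, 8, 14, 19, 21, 29, 30, 34, 37]:

lo=0, hi=9, mid=4, arr[mid]=19 -> 19 > 13, search left half
lo=0, hi=3, mid=1, arr[mid]=3 -> 3 < 13, search right half
lo=2, hi=3, mid=2, arr[mid]=8 -> 8 < 13, search right half
lo=3, hi=3, mid=3, arr[mid]=14 -> 14 > 13, search left half
lo=3 > hi=2, target 13 not found

Binary search determines that 13 is not in the array after 4 comparisons. The search space was exhausted without finding the target.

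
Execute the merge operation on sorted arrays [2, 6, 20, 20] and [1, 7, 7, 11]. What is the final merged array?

Merging process:

Compare 2 vs 1: take 1 from right. Merged: [1]
Compare 2 vs 7: take 2 from left. Merged: [1, 2]
Compare 6 vs 7: take 6 from left. Merged: [1, 2, 6]
Compare 20 vs 7: take 7 from right. Merged: [1, 2, 6, 7]
Compare 20 vs 7: take 7 from right. Merged: [1, 2, 6, 7, 7]
Compare 20 vs 11: take 11 from right. Merged: [1, 2, 6, 7, 7, 11]
Append remaining from left: [20, 20]. Merged: [1, 2, 6, 7, 7, 11, 20, 20]

Final merged array: [1, 2, 6, 7, 7, 11, 20, 20]
Total comparisons: 6

The merged array is [1, 2, 6, 7, 7, 11, 20, 20], requiring 6 comparisons. The merge step runs in O(n) time where n is the total number of elements.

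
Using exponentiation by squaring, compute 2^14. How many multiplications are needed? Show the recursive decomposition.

Computing 2^14 by squaring (build up from 2^1; each line after the first costs one multiplication):

2^1 = 2
2^2 = (2^1)^2 = 2^2 = 4
2^3 = 2 * 2^2 = 2 * 4 = 8
2^6 = (2^3)^2 = 8^2 = 64
2^7 = 2 * 2^6 = 2 * 64 = 128
2^14 = (2^7)^2 = 128^2 = 16384

Result: 16384
Multiplications needed: 5 (5 lines after 2^1)

2^14 = 16384. Using exponentiation by squaring, this requires 5 multiplications. The key idea: if the exponent is even, square the half-power; if odd, multiply by the base once.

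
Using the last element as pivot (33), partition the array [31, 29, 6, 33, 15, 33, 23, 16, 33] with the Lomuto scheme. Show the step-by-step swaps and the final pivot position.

Lomuto partition with pivot = 33:

Initial array: [31, 29, 6, 33, 15, 33, 23, 16, 33]

arr[0]=31 <= 33: swap with position 0, array becomes [31, 29, 6, 33, 15, 33, 23, 16, 33]
arr[1]=29 <= 33: swap with position 1, array becomes [31, 29, 6, 33, 15, 33, 23, 16, 33]
arr[2]=6 <= 33: swap with position 2, array becomes [31, 29, 6, 33, 15, 33, 23, 16, 33]
arr[3]=33 <= 33: swap with position 3, array becomes [31, 29, 6, 33, 15, 33, 23, 16, 33]
arr[4]=15 <= 33: swap with position 4, array becomes [31, 29, 6, 33, 15, 33, 23, 16, 33]
arr[5]=33 <= 33: swap with position 5, array becomes [31, 29, 6, 33, 15, 33, 23, 16, 33]
arr[6]=23 <= 33: swap with position 6, array becomes [31, 29, 6, 33, 15, 33, 23, 16, 33]
arr[7]=16 <= 33: swap with position 7, array becomes [31, 29, 6, 33, 15, 33, 23, 16, 33]

Place pivot at position 8: [31, 29, 6, 33, 15, 33, 23, 16, 33]
Pivot position: 8

After partitioning with pivot 33, the array becomes [31, 29, 6, 33, 15, 33, 23, 16, 33]. The pivot is placed at index 8. All elements to the left of the pivot are <= 33, and all elements to the right are > 33.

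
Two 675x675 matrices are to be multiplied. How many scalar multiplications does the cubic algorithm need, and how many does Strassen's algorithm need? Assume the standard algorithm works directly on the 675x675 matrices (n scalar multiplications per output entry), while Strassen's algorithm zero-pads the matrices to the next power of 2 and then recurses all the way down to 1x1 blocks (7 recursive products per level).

Matrix multiplication for 675x675 matrices:

Strassen's algorithm requires power-of-2 dimensions. Pad 675x675 to 1024x1024 (next power of 2).

Standard algorithm: 675^3 = 307546875 multiplications
Strassen's algorithm: 7^(log2(1024)) = 7^10 = 282475249 multiplications
Savings: 307546875 - 282475249 = 25071626 multiplications

Standard: 307546875 multiplications (675^3). Strassen: 282475249 multiplications (7^10, after padding to 1024x1024). Strassen reduces 8 recursive multiplications to 7 at each level.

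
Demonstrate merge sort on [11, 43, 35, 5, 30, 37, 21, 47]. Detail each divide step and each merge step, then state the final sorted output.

Merge sort trace:

Split: [11, 43, 35, 5, 30, 37, 21, 47] -> [11, 43, 35, 5] and [30, 37, 21, 47]
  Split: [11, 43, 35, 5] -> [11, 43] and [35, 5]
    Split: [11, 43] -> [11] and [43]
    Merge: [11] + [43] -> [11, 43]
    Split: [35, 5] -> [35] and [5]
    Merge: [35] + [5] -> [5, 35]
  Merge: [11, 43] + [5, 35] -> [5, 11, 35, 43]
  Split: [30, 37, 21, 47] -> [30, 37] and [21, 47]
    Split: [30, 37] -> [30] and [37]
    Merge: [30] + [37] -> [30, 37]
    Split: [21, 47] -> [21] and [47]
    Merge: [21] + [47] -> [21, 47]
  Merge: [30, 37] + [21, 47] -> [21, 30, 37, 47]
Merge: [5, 11, 35, 43] + [21, 30, 37, 47] -> [5, 11, 21, 30, 35, 37, 43, 47]

Final sorted array: [5, 11, 21, 30, 35, 37, 43, 47]

The merge sort proceeds by recursively splitting the array and merging sorted halves.
After all merges, the sorted array is [5, 11, 21, 30, 35, 37, 43, 47].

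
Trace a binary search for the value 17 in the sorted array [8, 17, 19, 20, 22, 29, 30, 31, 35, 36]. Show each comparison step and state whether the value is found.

Binary search for 17 in [8, 17, 19, 20, 22, 29, 30, 31, 35, 36]:

lo=0, hi=9, mid=4, arr[mid]=22 -> 22 > 17, search left half
lo=0, hi=3, mid=1, arr[mid]=17 -> Found target at index 1!

Binary search finds 17 at index 1 after 2 comparisons. The search repeatedly halves the search space by comparing with the middle element.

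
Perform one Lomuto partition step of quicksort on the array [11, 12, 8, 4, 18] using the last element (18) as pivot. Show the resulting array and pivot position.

Lomuto partition with pivot = 18:

Initial array: [11, 12, 8, 4, 18]

arr[0]=11 <= 18: swap with position 0, array becomes [11, 12, 8, 4, 18]
arr[1]=12 <= 18: swap with position 1, array becomes [11, 12, 8, 4, 18]
arr[2]=8 <= 18: swap with position 2, array becomes [11, 12, 8, 4, 18]
arr[3]=4 <= 18: swap with position 3, array becomes [11, 12, 8, 4, 18]

Place pivot at position 4: [11, 12, 8, 4, 18]
Pivot position: 4

After partitioning with pivot 18, the array becomes [11, 12, 8, 4, 18]. The pivot is placed at index 4. All elements to the left of the pivot are <= 18, and all elements to the right are > 18.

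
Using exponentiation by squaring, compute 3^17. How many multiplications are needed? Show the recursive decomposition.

Computing 3^17 by squaring (build up from 3^1; each line after the first costs one multiplication):

3^1 = 3
3^2 = (3^1)^2 = 3^2 = 9
3^4 = (3^2)^2 = 9^2 = 81
3^8 = (3^4)^2 = 81^2 = 6561
3^16 = (3^8)^2 = 6561^2 = 43046721
3^17 = 3 * 3^16 = 3 * 43046721 = 129140163

Result: 129140163
Multiplications needed: 5 (5 lines after 3^1)

3^17 = 129140163. Using exponentiation by squaring, this requires 5 multiplications. The key idea: if the exponent is even, square the half-power; if odd, multiply by the base once.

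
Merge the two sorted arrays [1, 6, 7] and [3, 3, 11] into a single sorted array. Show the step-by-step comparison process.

Merging process:

Compare 1 vs 3: take 1 from left. Merged: [1]
Compare 6 vs 3: take 3 from right. Merged: [1, 3]
Compare 6 vs 3: take 3 from right. Merged: [1, 3, 3]
Compare 6 vs 11: take 6 from left. Merged: [1, 3, 3, 6]
Compare 7 vs 11: take 7 from left. Merged: [1, 3, 3, 6, 7]
Append remaining from right: [11]. Merged: [1, 3, 3, 6, 7, 11]

Final merged array: [1, 3, 3, 6, 7, 11]
Total comparisons: 5

The merged array is [1, 3, 3, 6, 7, 11], requiring 5 comparisons. The merge step runs in O(n) time where n is the total number of elements.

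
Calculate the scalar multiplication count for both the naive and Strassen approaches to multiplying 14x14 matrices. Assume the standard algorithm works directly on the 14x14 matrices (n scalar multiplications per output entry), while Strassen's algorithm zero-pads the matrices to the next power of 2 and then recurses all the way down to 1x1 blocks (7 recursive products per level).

Matrix multiplication for 14x14 matrices:

Strassen's algorithm requires power-of-2 dimensions. Pad 14x14 to 16x16 (next power of 2).

Standard algorithm: 14^3 = 2744 multiplications
Strassen's algorithm: 7^(log2(16)) = 7^4 = 2401 multiplications
Savings: 2744 - 2401 = 343 multiplications

Standard: 2744 multiplications (14^3). Strassen: 2401 multiplications (7^4, after padding to 16x16). Strassen reduces 8 recursive multiplications to 7 at each level.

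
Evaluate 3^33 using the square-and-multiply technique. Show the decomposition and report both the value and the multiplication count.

Computing 3^33 by squaring (build up from 3^1; each line after the first costs one multiplication):

3^1 = 3
3^2 = (3^1)^2 = 3^2 = 9
3^4 = (3^2)^2 = 9^2 = 81
3^8 = (3^4)^2 = 81^2 = 6561
3^16 = (3^8)^2 = 6561^2 = 43046721
3^32 = (3^16)^2 = 43046721^2 = 1853020188851841
3^33 = 3 * 3^32 = 3 * 1853020188851841 = 5559060566555523

Result: 5559060566555523
Multiplications needed: 6 (6 lines after 3^1)

3^33 = 5559060566555523. Using exponentiation by squaring, this requires 6 multiplications. The key idea: if the exponent is even, square the half-power; if odd, multiply by the base once.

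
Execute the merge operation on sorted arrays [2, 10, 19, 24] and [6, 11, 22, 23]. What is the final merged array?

Merging process:

Compare 2 vs 6: take 2 from left. Merged: [2]
Compare 10 vs 6: take 6 from right. Merged: [2, 6]
Compare 10 vs 11: take 10 from left. Merged: [2, 6, 10]
Compare 19 vs 11: take 11 from right. Merged: [2, 6, 10, 11]
Compare 19 vs 22: take 19 from left. Merged: [2, 6, 10, 11, 19]
Compare 24 vs 22: take 22 from right. Merged: [2, 6, 10, 11, 19, 22]
Compare 24 vs 23: take 23 from right. Merged: [2, 6, 10, 11, 19, 22, 23]
Append remaining from left: [24]. Merged: [2, 6, 10, 11, 19, 22, 23, 24]

Final merged array: [2, 6, 10, 11, 19, 22, 23, 24]
Total comparisons: 7

The merged array is [2, 6, 10, 11, 19, 22, 23, 24], requiring 7 comparisons. The merge step runs in O(n) time where n is the total number of elements.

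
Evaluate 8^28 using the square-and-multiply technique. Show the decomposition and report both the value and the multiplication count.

Computing 8^28 by squaring (build up from 8^1; each line after the first costs one multiplication):

8^1 = 8
8^2 = (8^1)^2 = 8^2 = 64
8^3 = 8 * 8^2 = 8 * 64 = 512
8^6 = (8^3)^2 = 512^2 = 262144
8^7 = 8 * 8^6 = 8 * 262144 = 2097152
8^14 = (8^7)^2 = 2097152^2 = 4398046511104
8^28 = (8^14)^2 = 4398046511104^2 = 19342813113834066795298816

Result: 19342813113834066795298816
Multiplications needed: 6 (6 lines after 8^1)

8^28 = 19342813113834066795298816. Using exponentiation by squaring, this requires 6 multiplications. The key idea: if the exponent is even, square the half-power; if odd, multiply by the base once.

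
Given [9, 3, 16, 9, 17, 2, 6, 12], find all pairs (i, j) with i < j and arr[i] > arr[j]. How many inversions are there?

Finding inversions in [9, 3, 16, 9, 17, 2, 6, 12]:

(0, 1): arr[0]=9 > arr[1]=3
(0, 5): arr[0]=9 > arr[5]=2
(0, 6): arr[0]=9 > arr[6]=6
(1, 5): arr[1]=3 > arr[5]=2
(2, 3): arr[2]=16 > arr[3]=9
(2, 5): arr[2]=16 > arr[5]=2
(2, 6): arr[2]=16 > arr[6]=6
(2, 7): arr[2]=16 > arr[7]=12
(3, 5): arr[3]=9 > arr[5]=2
(3, 6): arr[3]=9 > arr[6]=6
(4, 5): arr[4]=17 > arr[5]=2
(4, 6): arr[4]=17 > arr[6]=6
(4, 7): arr[4]=17 > arr[7]=12

Total inversions: 13

The array has 13 inversion(s): (0,1), (0,5), (0,6), (1,5), (2,3), (2,5), (2,6), (2,7), (3,5), (3,6), (4,5), (4,6), (4,7). Each pair (i,j) satisfies i < j and arr[i] > arr[j].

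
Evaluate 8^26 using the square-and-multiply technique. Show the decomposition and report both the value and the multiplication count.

Computing 8^26 by squaring (build up from 8^1; each line after the first costs one multiplication):

8^1 = 8
8^2 = (8^1)^2 = 8^2 = 64
8^3 = 8 * 8^2 = 8 * 64 = 512
8^6 = (8^3)^2 = 512^2 = 262144
8^12 = (8^6)^2 = 262144^2 = 68719476736
8^13 = 8 * 8^12 = 8 * 68719476736 = 549755813888
8^26 = (8^13)^2 = 549755813888^2 = 302231454903657293676544

Result: 302231454903657293676544
Multiplications needed: 6 (6 lines after 8^1)

8^26 = 302231454903657293676544. Using exponentiation by squaring, this requires 6 multiplications. The key idea: if the exponent is even, square the half-power; if odd, multiply by the base once.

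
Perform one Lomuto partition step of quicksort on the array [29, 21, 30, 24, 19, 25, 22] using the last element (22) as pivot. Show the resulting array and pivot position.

Lomuto partition with pivot = 22:

Initial array: [29, 21, 30, 24, 19, 25, 22]

arr[0]=29 > 22: no swap
arr[1]=21 <= 22: swap with position 0, array becomes [21, 29, 30, 24, 19, 25, 22]
arr[2]=30 > 22: no swap
arr[3]=24 > 22: no swap
arr[4]=19 <= 22: swap with position 1, array becomes [21, 19, 30, 24, 29, 25, 22]
arr[5]=25 > 22: no swap

Place pivot at position 2: [21, 19, 22, 24, 29, 25, 30]
Pivot position: 2

After partitioning with pivot 22, the array becomes [21, 19, 22, 24, 29, 25, 30]. The pivot is placed at index 2. All elements to the left of the pivot are <= 22, and all elements to the right are > 22.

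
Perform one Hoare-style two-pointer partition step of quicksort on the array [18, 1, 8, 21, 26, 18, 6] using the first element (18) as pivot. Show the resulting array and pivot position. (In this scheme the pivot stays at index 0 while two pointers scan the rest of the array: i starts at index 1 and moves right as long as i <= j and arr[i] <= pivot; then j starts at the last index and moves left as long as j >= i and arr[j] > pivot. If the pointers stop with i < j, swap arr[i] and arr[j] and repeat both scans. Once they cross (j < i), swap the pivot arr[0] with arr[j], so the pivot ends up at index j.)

Hoare-style two-pointer partition with pivot = 18:

Initial array: [18, 1, 8, 21, 26, 18, 6]

Pointers start at i = 1, j = 6.
i stops at index 3 (arr[3]=21 > 18), j stops at index 6 (arr[6]=6 <= 18): swap arr[3] and arr[6], array becomes [18, 1, 8, 6, 26, 18, 21]
i stops at index 4 (arr[4]=26 > 18), j stops at index 5 (arr[5]=18 <= 18): swap arr[4] and arr[5], array becomes [18, 1, 8, 6, 18, 26, 21]
i ends at 5, j ends at 4: the pointers have crossed (j < i), so scanning stops.

Swap pivot arr[0] with arr[4] to place pivot at position 4: [18, 1, 8, 6, 18, 26, 21]
Pivot position: 4

After partitioning with pivot 18, the array becomes [18, 1, 8, 6, 18, 26, 21]. The pivot is placed at index 4. All elements to the left of the pivot are <= 18, and all elements to the right are > 18.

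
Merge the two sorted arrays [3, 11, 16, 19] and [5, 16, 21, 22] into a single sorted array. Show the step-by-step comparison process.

Merging process:

Compare 3 vs 5: take 3 from left. Merged: [3]
Compare 11 vs 5: take 5 from right. Merged: [3, 5]
Compare 11 vs 16: take 11 from left. Merged: [3, 5, 11]
Compare 16 vs 16: take 16 from left. Merged: [3, 5, 11, 16]
Compare 19 vs 16: take 16 from right. Merged: [3, 5, 11, 16, 16]
Compare 19 vs 21: take 19 from left. Merged: [3, 5, 11, 16, 16, 19]
Append remaining from right: [21, 22]. Merged: [3, 5, 11, 16, 16, 19, 21, 22]

Final merged array: [3, 5, 11, 16, 16, 19, 21, 22]
Total comparisons: 6

The merged array is [3, 5, 11, 16, 16, 19, 21, 22], requiring 6 comparisons. The merge step runs in O(n) time where n is the total number of elements.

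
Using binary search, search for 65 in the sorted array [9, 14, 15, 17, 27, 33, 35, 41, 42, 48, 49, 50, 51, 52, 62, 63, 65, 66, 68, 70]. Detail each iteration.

Binary search for 65 in [9, 14, 15, 17, 27, 33, 35, 41, 42, 48, 49, 50, 51, 52, 62, 63, 65, 66, 68, 70]:

lo=0, hi=19, mid=9, arr[mid]=48 -> 48 < 65, search right half
lo=10, hi=19, mid=14, arr[mid]=62 -> 62 < 65, search right half
lo=15, hi=19, mid=17, arr[mid]=66 -> 66 > 65, search left half
lo=15, hi=16, mid=15, arr[mid]=63 -> 63 < 65, search right half
lo=16, hi=16, mid=16, arr[mid]=65 -> Found target at index 16!

Binary search finds 65 at index 16 after 5 comparisons. The search repeatedly halves the search space by comparing with the middle element.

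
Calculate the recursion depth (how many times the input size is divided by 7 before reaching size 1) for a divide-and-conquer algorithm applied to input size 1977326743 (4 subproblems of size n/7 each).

For divide and conquer with division factor 7:

Problem sizes at each level:
Level 0: 1977326743
Level 1: 282475249
Level 2: 40353607
Level 3: 5764801
Level 4: 823543
Level 5: 117649
Level 6: 16807
Level 7: 2401
Level 8: 343
Level 9: 49
Level 10: 7
Level 11: 1

The root is level 0 and the size-1 base case is level 11 (the tree spans levels 0 through 11, i.e. 12 levels counting the root), so the depth is the number of divisions: log_7(1977326743) = 11

The recursion tree depth is log_7(1977326743) = 11. At each level, the problem size is divided by 7, so it takes 11 divisions to reduce to a base case of size 1. The algorithm makes 4 recursive calls at each level.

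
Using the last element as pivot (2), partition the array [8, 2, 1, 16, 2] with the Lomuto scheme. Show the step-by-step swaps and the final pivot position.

Lomuto partition with pivot = 2:

Initial array: [8, 2, 1, 16, 2]

arr[0]=8 > 2: no swap
arr[1]=2 <= 2: swap with position 0, array becomes [2, 8, 1, 16, 2]
arr[2]=1 <= 2: swap with position 1, array becomes [2, 1, 8, 16, 2]
arr[3]=16 > 2: no swap

Place pivot at position 2: [2, 1, 2, 16, 8]
Pivot position: 2

After partitioning with pivot 2, the array becomes [2, 1, 2, 16, 8]. The pivot is placed at index 2. All elements to the left of the pivot are <= 2, and all elements to the right are > 2.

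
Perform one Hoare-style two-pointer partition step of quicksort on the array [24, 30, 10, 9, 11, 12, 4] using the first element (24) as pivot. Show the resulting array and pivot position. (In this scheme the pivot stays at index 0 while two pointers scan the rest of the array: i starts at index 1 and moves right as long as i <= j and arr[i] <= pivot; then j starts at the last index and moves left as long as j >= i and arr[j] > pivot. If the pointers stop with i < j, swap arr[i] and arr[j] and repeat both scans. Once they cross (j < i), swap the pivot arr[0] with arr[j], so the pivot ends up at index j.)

Hoare-style two-pointer partition with pivot = 24:

Initial array: [24, 30, 10, 9, 11, 12, 4]

Pointers start at i = 1, j = 6.
i stops at index 1 (arr[1]=30 > 24), j stops at index 6 (arr[6]=4 <= 24): swap arr[1] and arr[6], array becomes [24, 4, 10, 9, 11, 12, 30]
i ends at 6, j ends at 5: the pointers have crossed (j < i), so scanning stops.

Swap pivot arr[0] with arr[5] to place pivot at position 5: [12, 4, 10, 9, 11, 24, 30]
Pivot position: 5

After partitioning with pivot 24, the array becomes [12, 4, 10, 9, 11, 24, 30]. The pivot is placed at index 5. All elements to the left of the pivot are <= 24, and all elements to the right are > 24.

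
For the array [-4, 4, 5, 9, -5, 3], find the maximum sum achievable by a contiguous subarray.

Using Kadane's algorithm on [-4, 4, 5, 9, -5, 3]:

Scanning through the array:
Position 1 (value 4): max_ending_here = 4, max_so_far = 4
Position 2 (value 5): max_ending_here = 9, max_so_far = 9
Position 3 (value 9): max_ending_here = 18, max_so_far = 18
Position 4 (value -5): max_ending_here = 13, max_so_far = 18
Position 5 (value 3): max_ending_here = 16, max_so_far = 18

Maximum subarray: [4, 5, 9]
Maximum sum: 18

The maximum subarray is [4, 5, 9] with sum 18. This subarray runs from index 1 to index 3.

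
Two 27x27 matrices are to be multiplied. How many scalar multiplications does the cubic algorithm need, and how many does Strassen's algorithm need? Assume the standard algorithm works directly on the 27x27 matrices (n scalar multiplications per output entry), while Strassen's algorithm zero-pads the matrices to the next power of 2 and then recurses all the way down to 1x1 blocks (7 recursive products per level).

Matrix multiplication for 27x27 matrices:

Strassen's algorithm requires power-of-2 dimensions. Pad 27x27 to 32x32 (next power of 2).

Standard algorithm: 27^3 = 19683 multiplications
Strassen's algorithm: 7^(log2(32)) = 7^5 = 16807 multiplications
Savings: 19683 - 16807 = 2876 multiplications

Standard: 19683 multiplications (27^3). Strassen: 16807 multiplications (7^5, after padding to 32x32). Strassen reduces 8 recursive multiplications to 7 at each level.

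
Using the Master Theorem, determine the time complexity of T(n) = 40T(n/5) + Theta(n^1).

Master Theorem for T(n) = 40T(n/5) + O(n^1):

a = 40, b = 5, c = 1
log_b(a) = log_5(40) = 2.2920

Case 1: c = 1 < log_5(40) = 2.2920
T(n) = O(n^(log_5 40))

For T(n) = 40T(n/5) + O(n^1): log_5(40) = 2.2920. This is Case 1 of the Master Theorem (c < log_b(a), work dominated by leaves), giving O(n^(log_5 40)).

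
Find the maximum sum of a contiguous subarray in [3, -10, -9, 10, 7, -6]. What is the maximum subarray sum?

Using Kadane's algorithm on [3, -10, -9, 10, 7, -6]:

Scanning through the array:
Position 1 (value -10): max_ending_here = -7, max_so_far = 3
Position 2 (value -9): max_ending_here = -9, max_so_far = 3
Position 3 (value 10): max_ending_here = 10, max_so_far = 10
Position 4 (value 7): max_ending_here = 17, max_so_far = 17
Position 5 (value -6): max_ending_here = 11, max_so_far = 17

Maximum subarray: [10, 7]
Maximum sum: 17

The maximum subarray is [10, 7] with sum 17. This subarray runs from index 3 to index 4.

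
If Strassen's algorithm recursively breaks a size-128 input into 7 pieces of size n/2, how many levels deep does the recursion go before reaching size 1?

For divide and conquer with division factor 2:

Problem sizes at each level:
Level 0: 128
Level 1: 64
Level 2: 32
Level 3: 16
Level 4: 8
Level 5: 4
Level 6: 2
Level 7: 1

The root is level 0 and the size-1 base case is level 7 (the tree spans levels 0 through 7, i.e. 8 levels counting the root), so the depth is the number of divisions: log_2(128) = 7

The recursion tree depth is log_2(128) = 7. At each level, the problem size is divided by 2, so it takes 7 divisions to reduce to a base case of size 1. The algorithm makes 7 recursive calls at each level.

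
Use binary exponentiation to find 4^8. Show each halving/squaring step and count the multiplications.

Computing 4^8 by squaring (build up from 4^1; each line after the first costs one multiplication):

4^1 = 4
4^2 = (4^1)^2 = 4^2 = 16
4^4 = (4^2)^2 = 16^2 = 256
4^8 = (4^4)^2 = 256^2 = 65536

Result: 65536
Multiplications needed: 3 (3 lines after 4^1)

4^8 = 65536. Using exponentiation by squaring, this requires 3 multiplications. The key idea: if the exponent is even, square the half-power; if odd, multiply by the base once.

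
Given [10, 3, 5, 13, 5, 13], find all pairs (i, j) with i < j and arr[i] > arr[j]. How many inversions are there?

Finding inversions in [10, 3, 5, 13, 5, 13]:

(0, 1): arr[0]=10 > arr[1]=3
(0, 2): arr[0]=10 > arr[2]=5
(0, 4): arr[0]=10 > arr[4]=5
(3, 4): arr[3]=13 > arr[4]=5

Total inversions: 4

The array has 4 inversion(s): (0,1), (0,2), (0,4), (3,4). Each pair (i,j) satisfies i < j and arr[i] > arr[j].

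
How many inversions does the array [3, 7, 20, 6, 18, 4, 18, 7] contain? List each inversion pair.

Finding inversions in [3, 7, 20, 6, 18, 4, 18, 7]:

(1, 3): arr[1]=7 > arr[3]=6
(1, 5): arr[1]=7 > arr[5]=4
(2, 3): arr[2]=20 > arr[3]=6
(2, 4): arr[2]=20 > arr[4]=18
(2, 5): arr[2]=20 > arr[5]=4
(2, 6): arr[2]=20 > arr[6]=18
(2, 7): arr[2]=20 > arr[7]=7
(3, 5): arr[3]=6 > arr[5]=4
(4, 5): arr[4]=18 > arr[5]=4
(4, 7): arr[4]=18 > arr[7]=7
(6, 7): arr[6]=18 > arr[7]=7

Total inversions: 11

The array has 11 inversion(s): (1,3), (1,5), (2,3), (2,4), (2,5), (2,6), (2,7), (3,5), (4,5), (4,7), (6,7). Each pair (i,j) satisfies i < j and arr[i] > arr[j].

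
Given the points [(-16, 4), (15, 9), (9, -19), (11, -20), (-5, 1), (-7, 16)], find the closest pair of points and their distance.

Computing all pairwise distances among 6 points:

d((-16, 4), (15, 9)) = 31.4006
d((-16, 4), (9, -19)) = 33.9706
d((-16, 4), (11, -20)) = 36.1248
d((-16, 4), (-5, 1)) = 11.4018
d((-16, 4), (-7, 16)) = 15.0
d((15, 9), (9, -19)) = 28.6356
d((15, 9), (11, -20)) = 29.2746
d((15, 9), (-5, 1)) = 21.5407
d((15, 9), (-7, 16)) = 23.0868
d((9, -19), (11, -20)) = 2.2361 <-- minimum
d((9, -19), (-5, 1)) = 24.4131
d((9, -19), (-7, 16)) = 38.4838
d((11, -20), (-5, 1)) = 26.4008
d((11, -20), (-7, 16)) = 40.2492
d((-5, 1), (-7, 16)) = 15.1327

Closest pair: (9, -19) and (11, -20) with distance 2.2361

The closest pair is (9, -19) and (11, -20) with Euclidean distance 2.2361. For 6 points, brute-force pairwise comparison is shown above. For large n, the divide-and-conquer algorithm (sort by x, recurse on halves, check the dividing strip) achieves O(n log n).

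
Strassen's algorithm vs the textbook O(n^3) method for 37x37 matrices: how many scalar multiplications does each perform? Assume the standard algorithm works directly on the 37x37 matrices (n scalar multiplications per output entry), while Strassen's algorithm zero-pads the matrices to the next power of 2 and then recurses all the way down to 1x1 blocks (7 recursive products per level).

Matrix multiplication for 37x37 matrices:

Strassen's algorithm requires power-of-2 dimensions. Pad 37x37 to 64x64 (next power of 2).

Standard algorithm: 37^3 = 50653 multiplications
Strassen's algorithm: 7^(log2(64)) = 7^6 = 117649 multiplications
Difference: 50653 - 117649 = -66996 (Strassen uses MORE here due to padding overhead — for small or just-over-power-of-2 n, padding can outweigh the per-level savings)

Standard: 50653 multiplications (37^3). Strassen: 117649 multiplications (7^6, after padding to 64x64). Strassen reduces 8 recursive multiplications to 7 at each level.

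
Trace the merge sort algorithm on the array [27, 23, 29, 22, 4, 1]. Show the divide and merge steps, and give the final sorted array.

Merge sort trace:

Split: [27, 23, 29, 22, 4, 1] -> [27, 23, 29] and [22, 4, 1]
  Split: [27, 23, 29] -> [27] and [23, 29]
    Split: [23, 29] -> [23] and [29]
    Merge: [23] + [29] -> [23, 29]
  Merge: [27] + [23, 29] -> [23, 27, 29]
  Split: [22, 4, 1] -> [22] and [4, 1]
    Split: [4, 1] -> [4] and [1]
    Merge: [4] + [1] -> [1, 4]
  Merge: [22] + [1, 4] -> [1, 4, 22]
Merge: [23, 27, 29] + [1, 4, 22] -> [1, 4, 22, 23, 27, 29]

Final sorted array: [1, 4, 22, 23, 27, 29]

The merge sort proceeds by recursively splitting the array and merging sorted halves.
After all merges, the sorted array is [1, 4, 22, 23, 27, 29].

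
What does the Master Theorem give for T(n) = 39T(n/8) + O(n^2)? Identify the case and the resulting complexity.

Master Theorem for T(n) = 39T(n/8) + O(n^2):

a = 39, b = 8, c = 2
log_b(a) = log_8(39) = 1.7618

Case 3: c = 2 > log_8(39) = 1.7618
T(n) = O(n^2) = O(n^2)

For T(n) = 39T(n/8) + O(n^2): log_8(39) = 1.7618. This is Case 3 of the Master Theorem (c > log_b(a), work dominated by root), giving O(n^2).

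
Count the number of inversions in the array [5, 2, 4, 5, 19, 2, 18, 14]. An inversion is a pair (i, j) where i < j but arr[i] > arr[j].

Finding inversions in [5, 2, 4, 5, 19, 2, 18, 14]:

(0, 1): arr[0]=5 > arr[1]=2
(0, 2): arr[0]=5 > arr[2]=4
(0, 5): arr[0]=5 > arr[5]=2
(2, 5): arr[2]=4 > arr[5]=2
(3, 5): arr[3]=5 > arr[5]=2
(4, 5): arr[4]=19 > arr[5]=2
(4, 6): arr[4]=19 > arr[6]=18
(4, 7): arr[4]=19 > arr[7]=14
(6, 7): arr[6]=18 > arr[7]=14

Total inversions: 9

The array has 9 inversion(s): (0,1), (0,2), (0,5), (2,5), (3,5), (4,5), (4,6), (4,7), (6,7). Each pair (i,j) satisfies i < j and arr[i] > arr[j].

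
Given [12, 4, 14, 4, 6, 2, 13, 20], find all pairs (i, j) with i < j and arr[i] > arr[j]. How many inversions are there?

Finding inversions in [12, 4, 14, 4, 6, 2, 13, 20]:

(0, 1): arr[0]=12 > arr[1]=4
(0, 3): arr[0]=12 > arr[3]=4
(0, 4): arr[0]=12 > arr[4]=6
(0, 5): arr[0]=12 > arr[5]=2
(1, 5): arr[1]=4 > arr[5]=2
(2, 3): arr[2]=14 > arr[3]=4
(2, 4): arr[2]=14 > arr[4]=6
(2, 5): arr[2]=14 > arr[5]=2
(2, 6): arr[2]=14 > arr[6]=13
(3, 5): arr[3]=4 > arr[5]=2
(4, 5): arr[4]=6 > arr[5]=2

Total inversions: 11

The array has 11 inversion(s): (0,1), (0,3), (0,4), (0,5), (1,5), (2,3), (2,4), (2,5), (2,6), (3,5), (4,5). Each pair (i,j) satisfies i < j and arr[i] > arr[j].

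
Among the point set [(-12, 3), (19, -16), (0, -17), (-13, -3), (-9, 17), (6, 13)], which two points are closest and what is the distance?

Computing all pairwise distances among 6 points:

d((-12, 3), (19, -16)) = 36.3593
d((-12, 3), (0, -17)) = 23.3238
d((-12, 3), (-13, -3)) = 6.0828 <-- minimum
d((-12, 3), (-9, 17)) = 14.3178
d((-12, 3), (6, 13)) = 20.5913
d((19, -16), (0, -17)) = 19.0263
d((19, -16), (-13, -3)) = 34.5398
d((19, -16), (-9, 17)) = 43.2782
d((19, -16), (6, 13)) = 31.7805
d((0, -17), (-13, -3)) = 19.105
d((0, -17), (-9, 17)) = 35.171
d((0, -17), (6, 13)) = 30.5941
d((-13, -3), (-9, 17)) = 20.3961
d((-13, -3), (6, 13)) = 24.8395
d((-9, 17), (6, 13)) = 15.5242

Closest pair: (-12, 3) and (-13, -3) with distance 6.0828

The closest pair is (-12, 3) and (-13, -3) with Euclidean distance 6.0828. For 6 points, brute-force pairwise comparison is shown above. For large n, the divide-and-conquer algorithm (sort by x, recurse on halves, check the dividing strip) achieves O(n log n).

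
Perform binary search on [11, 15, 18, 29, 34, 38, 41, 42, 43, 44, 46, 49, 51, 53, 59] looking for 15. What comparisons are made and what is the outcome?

Binary search for 15 in [11, 15, 18, 29, 34, 38, 41, 42, 43, 44, 46, 49, 51, 53, 59]:

lo=0, hi=14, mid=7, arr[mid]=42 -> 42 > 15, search left half
lo=0, hi=6, mid=3, arr[mid]=29 -> 29 > 15, search left half
lo=0, hi=2, mid=1, arr[mid]=15 -> Found target at index 1!

Binary search finds 15 at index 1 after 3 comparisons. The search repeatedly halves the search space by comparing with the middle element.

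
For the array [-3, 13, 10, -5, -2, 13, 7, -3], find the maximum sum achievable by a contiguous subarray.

Using Kadane's algorithm on [-3, 13, 10, -5, -2, 13, 7, -3]:

Scanning through the array:
Position 1 (value 13): max_ending_here = 13, max_so_far = 13
Position 2 (value 10): max_ending_here = 23, max_so_far = 23
Position 3 (value -5): max_ending_here = 18, max_so_far = 23
Position 4 (value -2): max_ending_here = 16, max_so_far = 23
Position 5 (value 13): max_ending_here = 29, max_so_far = 29
Position 6 (value 7): max_ending_here = 36, max_so_far = 36
Position 7 (value -3): max_ending_here = 33, max_so_far = 36

Maximum subarray: [13, 10, -5, -2, 13, 7]
Maximum sum: 36

The maximum subarray is [13, 10, -5, -2, 13, 7] with sum 36. This subarray runs from index 1 to index 6.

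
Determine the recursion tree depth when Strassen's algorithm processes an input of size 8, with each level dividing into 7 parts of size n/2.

For divide and conquer with division factor 2:

Problem sizes at each level:
Level 0: 8
Level 1: 4
Level 2: 2
Level 3: 1

The root is level 0 and the size-1 base case is level 3 (the tree spans levels 0 through 3, i.e. 4 levels counting the root), so the depth is the number of divisions: log_2(8) = 3

The recursion tree depth is log_2(8) = 3. At each level, the problem size is divided by 2, so it takes 3 divisions to reduce to a base case of size 1. The algorithm makes 7 recursive calls at each level.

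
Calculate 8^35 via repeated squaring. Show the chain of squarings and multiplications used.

Computing 8^35 by squaring (build up from 8^1; each line after the first costs one multiplication):

8^1 = 8
8^2 = (8^1)^2 = 8^2 = 64
8^4 = (8^2)^2 = 64^2 = 4096
8^8 = (8^4)^2 = 4096^2 = 16777216
8^16 = (8^8)^2 = 16777216^2 = 281474976710656
8^17 = 8 * 8^16 = 8 * 281474976710656 = 2251799813685248
8^34 = (8^17)^2 = 2251799813685248^2 = 5070602400912917605986812821504
8^35 = 8 * 8^34 = 8 * 5070602400912917605986812821504 = 40564819207303340847894502572032

Result: 40564819207303340847894502572032
Multiplications needed: 7 (7 lines after 8^1)

8^35 = 40564819207303340847894502572032. Using exponentiation by squaring, this requires 7 multiplications. The key idea: if the exponent is even, square the half-power; if odd, multiply by the base once.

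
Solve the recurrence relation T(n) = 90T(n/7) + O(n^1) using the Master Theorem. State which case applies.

Master Theorem for T(n) = 90T(n/7) + O(n^1):

a = 90, b = 7, c = 1
log_b(a) = log_7(90) = 2.3124

Case 1: c = 1 < log_7(90) = 2.3124
T(n) = O(n^(log_7 90))

For T(n) = 90T(n/7) + O(n^1): log_7(90) = 2.3124. This is Case 1 of the Master Theorem (c < log_b(a), work dominated by leaves), giving O(n^(log_7 90)).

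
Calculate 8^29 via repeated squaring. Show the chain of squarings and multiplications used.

Computing 8^29 by squaring (build up from 8^1; each line after the first costs one multiplication):

8^1 = 8
8^2 = (8^1)^2 = 8^2 = 64
8^3 = 8 * 8^2 = 8 * 64 = 512
8^6 = (8^3)^2 = 512^2 = 262144
8^7 = 8 * 8^6 = 8 * 262144 = 2097152
8^14 = (8^7)^2 = 2097152^2 = 4398046511104
8^28 = (8^14)^2 = 4398046511104^2 = 19342813113834066795298816
8^29 = 8 * 8^28 = 8 * 19342813113834066795298816 = 154742504910672534362390528

Result: 154742504910672534362390528
Multiplications needed: 7 (7 lines after 8^1)

8^29 = 154742504910672534362390528. Using exponentiation by squaring, this requires 7 multiplications. The key idea: if the exponent is even, square the half-power; if odd, multiply by the base once.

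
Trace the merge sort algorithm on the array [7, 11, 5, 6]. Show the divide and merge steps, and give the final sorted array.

Merge sort trace:

Split: [7, 11, 5, 6] -> [7, 11] and [5, 6]
  Split: [7, 11] -> [7] and [11]
  Merge: [7] + [11] -> [7, 11]
  Split: [5, 6] -> [5] and [6]
  Merge: [5] + [6] -> [5, 6]
Merge: [7, 11] + [5, 6] -> [5, 6, 7, 11]

Final sorted array: [5, 6, 7, 11]

The merge sort proceeds by recursively splitting the array and merging sorted halves.
After all merges, the sorted array is [5, 6, 7, 11].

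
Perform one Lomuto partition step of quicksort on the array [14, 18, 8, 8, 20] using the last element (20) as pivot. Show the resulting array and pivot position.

Lomuto partition with pivot = 20:

Initial array: [14, 18, 8, 8, 20]

arr[0]=14 <= 20: swap with position 0, array becomes [14, 18, 8, 8, 20]
arr[1]=18 <= 20: swap with position 1, array becomes [14, 18, 8, 8, 20]
arr[2]=8 <= 20: swap with position 2, array becomes [14, 18, 8, 8, 20]
arr[3]=8 <= 20: swap with position 3, array becomes [14, 18, 8, 8, 20]

Place pivot at position 4: [14, 18, 8, 8, 20]
Pivot position: 4

After partitioning with pivot 20, the array becomes [14, 18, 8, 8, 20]. The pivot is placed at index 4. All elements to the left of the pivot are <= 20, and all elements to the right are > 20.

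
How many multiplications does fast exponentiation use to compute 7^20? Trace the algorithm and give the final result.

Computing 7^20 by squaring (build up from 7^1; each line after the first costs one multiplication):

7^1 = 7
7^2 = (7^1)^2 = 7^2 = 49
7^4 = (7^2)^2 = 49^2 = 2401
7^5 = 7 * 7^4 = 7 * 2401 = 16807
7^10 = (7^5)^2 = 16807^2 = 282475249
7^20 = (7^10)^2 = 282475249^2 = 79792266297612001

Result: 79792266297612001
Multiplications needed: 5 (5 lines after 7^1)

7^20 = 79792266297612001. Using exponentiation by squaring, this requires 5 multiplications. The key idea: if the exponent is even, square the half-power; if odd, multiply by the base once.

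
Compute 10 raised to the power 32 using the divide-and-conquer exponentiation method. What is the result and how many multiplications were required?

Computing 10^32 by squaring (build up from 10^1; each line after the first costs one multiplication):

10^1 = 10
10^2 = (10^1)^2 = 10^2 = 100
10^4 = (10^2)^2 = 100^2 = 10000
10^8 = (10^4)^2 = 10000^2 = 100000000
10^16 = (10^8)^2 = 100000000^2 = 10000000000000000
10^32 = (10^16)^2 = 10000000000000000^2 = 100000000000000000000000000000000

Result: 100000000000000000000000000000000
Multiplications needed: 5 (5 lines after 10^1)

10^32 = 100000000000000000000000000000000. Using exponentiation by squaring, this requires 5 multiplications. The key idea: if the exponent is even, square the half-power; if odd, multiply by the base once.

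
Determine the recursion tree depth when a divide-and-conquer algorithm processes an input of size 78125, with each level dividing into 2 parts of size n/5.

For divide and conquer with division factor 5:

Problem sizes at each level:
Level 0: 78125
Level 1: 15625
Level 2: 3125
Level 3: 625
Level 4: 125
Level 5: 25
Level 6: 5
Level 7: 1

The root is level 0 and the size-1 base case is level 7 (the tree spans levels 0 through 7, i.e. 8 levels counting the root), so the depth is the number of divisions: log_5(78125) = 7

The recursion tree depth is log_5(78125) = 7. At each level, the problem size is divided by 5, so it takes 7 divisions to reduce to a base case of size 1. The algorithm makes 2 recursive calls at each level.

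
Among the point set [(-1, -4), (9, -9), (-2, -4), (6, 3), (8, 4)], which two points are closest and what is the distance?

Computing all pairwise distances among 5 points:

d((-1, -4), (9, -9)) = 11.1803
d((-1, -4), (-2, -4)) = 1.0 <-- minimum
d((-1, -4), (6, 3)) = 9.8995
d((-1, -4), (8, 4)) = 12.0416
d((9, -9), (-2, -4)) = 12.083
d((9, -9), (6, 3)) = 12.3693
d((9, -9), (8, 4)) = 13.0384
d((-2, -4), (6, 3)) = 10.6301
d((-2, -4), (8, 4)) = 12.8062
d((6, 3), (8, 4)) = 2.2361

Closest pair: (-1, -4) and (-2, -4) with distance 1.0

The closest pair is (-1, -4) and (-2, -4) with Euclidean distance 1.0. For 5 points, brute-force pairwise comparison is shown above. For large n, the divide-and-conquer algorithm (sort by x, recurse on halves, check the dividing strip) achieves O(n log n).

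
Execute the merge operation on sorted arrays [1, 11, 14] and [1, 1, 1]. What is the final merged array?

Merging process:

Compare 1 vs 1: take 1 from left. Merged: [1]
Compare 11 vs 1: take 1 from right. Merged: [1, 1]
Compare 11 vs 1: take 1 from right. Merged: [1, 1, 1]
Compare 11 vs 1: take 1 from right. Merged: [1, 1, 1, 1]
Append remaining from left: [11, 14]. Merged: [1, 1, 1, 1, 11, 14]

Final merged array: [1, 1, 1, 1, 11, 14]
Total comparisons: 4

The merged array is [1, 1, 1, 1, 11, 14], requiring 4 comparisons. The merge step runs in O(n) time where n is the total number of elements.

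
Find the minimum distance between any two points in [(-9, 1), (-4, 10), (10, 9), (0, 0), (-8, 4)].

Computing all pairwise distances among 5 points:

d((-9, 1), (-4, 10)) = 10.2956
d((-9, 1), (10, 9)) = 20.6155
d((-9, 1), (0, 0)) = 9.0554
d((-9, 1), (-8, 4)) = 3.1623 <-- minimum
d((-4, 10), (10, 9)) = 14.0357
d((-4, 10), (0, 0)) = 10.7703
d((-4, 10), (-8, 4)) = 7.2111
d((10, 9), (0, 0)) = 13.4536
d((10, 9), (-8, 4)) = 18.6815
d((0, 0), (-8, 4)) = 8.9443

Closest pair: (-9, 1) and (-8, 4) with distance 3.1623

The closest pair is (-9, 1) and (-8, 4) with Euclidean distance 3.1623. For 5 points, brute-force pairwise comparison is shown above. For large n, the divide-and-conquer algorithm (sort by x, recurse on halves, check the dividing strip) achieves O(n log n).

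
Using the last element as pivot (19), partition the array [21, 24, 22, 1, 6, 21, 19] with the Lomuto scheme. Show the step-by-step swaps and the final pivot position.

Lomuto partition with pivot = 19:

Initial array: [21, 24, 22, 1, 6, 21, 19]

arr[0]=21 > 19: no swap
arr[1]=24 > 19: no swap
arr[2]=22 > 19: no swap
arr[3]=1 <= 19: swap with position 0, array becomes [1, 24, 22, 21, 6, 21, 19]
arr[4]=6 <= 19: swap with position 1, array becomes [1, 6, 22, 21, 24, 21, 19]
arr[5]=21 > 19: no swap

Place pivot at position 2: [1, 6, 19, 21, 24, 21, 22]
Pivot position: 2

After partitioning with pivot 19, the array becomes [1, 6, 19, 21, 24, 21, 22]. The pivot is placed at index 2. All elements to the left of the pivot are <= 19, and all elements to the right are > 19.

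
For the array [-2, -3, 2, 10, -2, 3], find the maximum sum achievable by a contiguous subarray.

Using Kadane's algorithm on [-2, -3, 2, 10, -2, 3]:

Scanning through the array:
Position 1 (value -3): max_ending_here = -3, max_so_far = -2
Position 2 (value 2): max_ending_here = 2, max_so_far = 2
Position 3 (value 10): max_ending_here = 12, max_so_far = 12
Position 4 (value -2): max_ending_here = 10, max_so_far = 12
Position 5 (value 3): max_ending_here = 13, max_so_far = 13

Maximum subarray: [2, 10, -2, 3]
Maximum sum: 13

The maximum subarray is [2, 10, -2, 3] with sum 13. This subarray runs from index 2 to index 5.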